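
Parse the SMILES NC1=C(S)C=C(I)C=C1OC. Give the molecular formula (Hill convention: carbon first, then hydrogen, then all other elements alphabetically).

C7H8INOS

Walk through each heavy atom and fill implicit hydrogens from standard valence (C 4, N 3, O 2, S 2, halogen 1):
  atom 1: N, bond orders sum to 1 (valence 3) → 2 H
  atom 2: C, bond orders sum to 4 (valence 4) → 0 H
  atom 3: C, bond orders sum to 4 (valence 4) → 0 H
  atom 4: S, bond orders sum to 1 (valence 2) → 1 H
  atom 5: C, bond orders sum to 3 (valence 4) → 1 H
  atom 6: C, bond orders sum to 4 (valence 4) → 0 H
  atom 7: I (halogen, monovalent) → 0 H
  atom 8: C, bond orders sum to 3 (valence 4) → 1 H
  atom 9: C, bond orders sum to 4 (valence 4) → 0 H
  atom 10: O, bond orders sum to 2 (valence 2) → 0 H
  atom 11: C, bond orders sum to 1 (valence 4) → 3 H
Totals → C:7, H:8, I:1, N:1, O:1, S:1.
In Hill order: C7H8INOS.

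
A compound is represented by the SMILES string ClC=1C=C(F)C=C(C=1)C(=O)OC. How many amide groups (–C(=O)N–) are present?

0

Scan the SMILES for the amide motif — none present.
Groups that are present: 1 ester.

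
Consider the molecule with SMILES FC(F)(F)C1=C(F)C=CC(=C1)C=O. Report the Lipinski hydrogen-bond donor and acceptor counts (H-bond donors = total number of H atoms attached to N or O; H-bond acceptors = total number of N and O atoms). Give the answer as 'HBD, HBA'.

Donors: find every N or O and count the H atoms it carries.
  atom 13 (O): bond orders sum to 2 → 0 H
Lipinski HBD = 0.
Acceptors: N atoms = 0, O atoms = 1 → HBA = 1.

0, 1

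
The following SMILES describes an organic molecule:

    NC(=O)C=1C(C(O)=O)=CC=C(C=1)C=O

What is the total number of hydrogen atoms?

Walk through each heavy atom and fill implicit hydrogens from standard valence (C 4, N 3, O 2, S 2, halogen 1):
  atom 1: N, bond orders sum to 1 (valence 3) → 2 H
  atom 2: C, bond orders sum to 4 (valence 4) → 0 H
  atom 3: O, bond orders sum to 2 (valence 2) → 0 H
  atom 4: C, bond orders sum to 4 (valence 4) → 0 H
  atom 5: C, bond orders sum to 4 (valence 4) → 0 H
  atom 6: C, bond orders sum to 4 (valence 4) → 0 H
  atom 7: O, bond orders sum to 1 (valence 2) → 1 H
  atom 8: O, bond orders sum to 2 (valence 2) → 0 H
  atom 9: C, bond orders sum to 3 (valence 4) → 1 H
  atom 10: C, bond orders sum to 3 (valence 4) → 1 H
  atom 11: C, bond orders sum to 4 (valence 4) → 0 H
  atom 12: C, bond orders sum to 3 (valence 4) → 1 H
  atom 13: C, bond orders sum to 3 (valence 4) → 1 H
  atom 14: O, bond orders sum to 2 (valence 2) → 0 H
Total hydrogens: 7.

7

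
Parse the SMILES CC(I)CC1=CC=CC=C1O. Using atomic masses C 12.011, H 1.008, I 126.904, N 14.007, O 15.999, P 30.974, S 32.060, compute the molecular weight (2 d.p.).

262.09 g/mol

First, the molecular formula is C9H11IO (counting implicit H from valence).
  C: 9 × 12.011 = 108.099
  H: 11 × 1.008 = 11.088
  I: 1 × 126.904 = 126.904
  O: 1 × 15.999 = 15.999
Sum: 9×12.011 + 11×1.008 + 1×126.904 + 1×15.999 = 262.090 → 262.09 g/mol.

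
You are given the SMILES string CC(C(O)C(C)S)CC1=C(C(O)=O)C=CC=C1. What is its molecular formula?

C13H18O3S

Walk through each heavy atom and fill implicit hydrogens from standard valence (C 4, N 3, O 2, S 2, halogen 1):
  atom 1: C, bond orders sum to 1 (valence 4) → 3 H
  atom 2: C, bond orders sum to 3 (valence 4) → 1 H
  atom 3: C, bond orders sum to 3 (valence 4) → 1 H
  atom 4: O, bond orders sum to 1 (valence 2) → 1 H
  atom 5: C, bond orders sum to 3 (valence 4) → 1 H
  atom 6: C, bond orders sum to 1 (valence 4) → 3 H
  atom 7: S, bond orders sum to 1 (valence 2) → 1 H
  atom 8: C, bond orders sum to 2 (valence 4) → 2 H
  atom 9: C, bond orders sum to 4 (valence 4) → 0 H
  atom 10: C, bond orders sum to 4 (valence 4) → 0 H
  atom 11: C, bond orders sum to 4 (valence 4) → 0 H
  atom 12: O, bond orders sum to 1 (valence 2) → 1 H
  atom 13: O, bond orders sum to 2 (valence 2) → 0 H
  atom 14: C, bond orders sum to 3 (valence 4) → 1 H
  atom 15: C, bond orders sum to 3 (valence 4) → 1 H
  atom 16: C, bond orders sum to 3 (valence 4) → 1 H
  atom 17: C, bond orders sum to 3 (valence 4) → 1 H
Totals → C:13, H:18, O:3, S:1.
In Hill order: C13H18O3S.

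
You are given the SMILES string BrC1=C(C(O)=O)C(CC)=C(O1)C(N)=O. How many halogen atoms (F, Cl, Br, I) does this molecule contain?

1

Halogen atoms appear at heavy-atom position 1 (1×Br).
Other groups present: 1 amide, 1 carboxylic acid.
Halogen count: 1.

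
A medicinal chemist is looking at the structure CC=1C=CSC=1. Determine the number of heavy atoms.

6

Every atom symbol written in the SMILES (organic subset) is one heavy atom; implicit H are not written.
Heavy atoms by element → C:5, S:1.
Total: 6.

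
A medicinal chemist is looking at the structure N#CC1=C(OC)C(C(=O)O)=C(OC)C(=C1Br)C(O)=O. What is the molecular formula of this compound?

Walk through each heavy atom and fill implicit hydrogens from standard valence (C 4, N 3, O 2, S 2, halogen 1):
  atom 1: N, bond orders sum to 3 (valence 3) → 0 H
  atom 2: C, bond orders sum to 4 (valence 4) → 0 H
  atom 3: C, bond orders sum to 4 (valence 4) → 0 H
  atom 4: C, bond orders sum to 4 (valence 4) → 0 H
  atom 5: O, bond orders sum to 2 (valence 2) → 0 H
  atom 6: C, bond orders sum to 1 (valence 4) → 3 H
  atom 7: C, bond orders sum to 4 (valence 4) → 0 H
  atom 8: C, bond orders sum to 4 (valence 4) → 0 H
  atom 9: O, bond orders sum to 2 (valence 2) → 0 H
  atom 10: O, bond orders sum to 1 (valence 2) → 1 H
  atom 11: C, bond orders sum to 4 (valence 4) → 0 H
  atom 12: O, bond orders sum to 2 (valence 2) → 0 H
  atom 13: C, bond orders sum to 1 (valence 4) → 3 H
  atom 14: C, bond orders sum to 4 (valence 4) → 0 H
  atom 15: C, bond orders sum to 4 (valence 4) → 0 H
  atom 16: Br (halogen, monovalent) → 0 H
  atom 17: C, bond orders sum to 4 (valence 4) → 0 H
  atom 18: O, bond orders sum to 1 (valence 2) → 1 H
  atom 19: O, bond orders sum to 2 (valence 2) → 0 H
Totals → C:11, H:8, Br:1, N:1, O:6.

C11H8BrNO6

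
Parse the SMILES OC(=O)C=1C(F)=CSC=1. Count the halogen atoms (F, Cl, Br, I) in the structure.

1

Halogen atoms appear at heavy-atom position 6 (1×F).
Other groups present: 1 carboxylic acid.
Halogen count: 1.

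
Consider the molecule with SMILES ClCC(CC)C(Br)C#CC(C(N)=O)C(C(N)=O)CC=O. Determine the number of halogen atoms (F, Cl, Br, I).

2

Halogen atoms appear at heavy-atom positions 1, 7 (1×Br, 1×Cl).
Other groups present: 1 aldehyde, 1 alkyne, 2 amide.
Halogen count: 2.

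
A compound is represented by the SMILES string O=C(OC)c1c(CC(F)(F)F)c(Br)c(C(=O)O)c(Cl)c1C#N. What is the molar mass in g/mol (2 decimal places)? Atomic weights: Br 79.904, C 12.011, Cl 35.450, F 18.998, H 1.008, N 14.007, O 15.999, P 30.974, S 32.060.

First, the molecular formula is C12H6BrClF3NO4 (counting implicit H from valence).
  Br: 1 × 79.904 = 79.904
  C: 12 × 12.011 = 144.132
  Cl: 1 × 35.450 = 35.450
  F: 3 × 18.998 = 56.994
  H: 6 × 1.008 = 6.048
  N: 1 × 14.007 = 14.007
  O: 4 × 15.999 = 63.996
Sum: 1×79.904 + 12×12.011 + 1×35.450 + 3×18.998 + 6×1.008 + 1×14.007 + 4×15.999 = 400.531 → 400.53 g/mol.

400.53 g/mol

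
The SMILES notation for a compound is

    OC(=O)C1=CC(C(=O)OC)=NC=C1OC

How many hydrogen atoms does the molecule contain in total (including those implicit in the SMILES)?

9

Walk through each heavy atom and fill implicit hydrogens from standard valence (C 4, N 3, O 2, S 2, halogen 1):
  atom 1: O, bond orders sum to 1 (valence 2) → 1 H
  atom 2: C, bond orders sum to 4 (valence 4) → 0 H
  atom 3: O, bond orders sum to 2 (valence 2) → 0 H
  atom 4: C, bond orders sum to 4 (valence 4) → 0 H
  atom 5: C, bond orders sum to 3 (valence 4) → 1 H
  atom 6: C, bond orders sum to 4 (valence 4) → 0 H
  atom 7: C, bond orders sum to 4 (valence 4) → 0 H
  atom 8: O, bond orders sum to 2 (valence 2) → 0 H
  atom 9: O, bond orders sum to 2 (valence 2) → 0 H
  atom 10: C, bond orders sum to 1 (valence 4) → 3 H
  atom 11: N, bond orders sum to 3 (valence 3) → 0 H
  atom 12: C, bond orders sum to 3 (valence 4) → 1 H
  atom 13: C, bond orders sum to 4 (valence 4) → 0 H
  atom 14: O, bond orders sum to 2 (valence 2) → 0 H
  atom 15: C, bond orders sum to 1 (valence 4) → 3 H
Total hydrogens: 9.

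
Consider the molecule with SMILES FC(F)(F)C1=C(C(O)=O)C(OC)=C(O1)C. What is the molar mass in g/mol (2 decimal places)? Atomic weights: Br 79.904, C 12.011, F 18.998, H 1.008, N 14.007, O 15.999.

First, the molecular formula is C8H7F3O4 (counting implicit H from valence).
  C: 8 × 12.011 = 96.088
  F: 3 × 18.998 = 56.994
  H: 7 × 1.008 = 7.056
  O: 4 × 15.999 = 63.996
Sum: 8×12.011 + 3×18.998 + 7×1.008 + 4×15.999 = 224.134 → 224.13 g/mol.

224.13 g/mol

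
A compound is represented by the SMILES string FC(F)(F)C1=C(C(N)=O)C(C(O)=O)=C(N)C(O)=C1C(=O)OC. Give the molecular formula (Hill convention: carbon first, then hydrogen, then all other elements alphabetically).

Walk through each heavy atom and fill implicit hydrogens from standard valence (C 4, N 3, O 2, S 2, halogen 1):
  atom 1: F (halogen, monovalent) → 0 H
  atom 2: C, bond orders sum to 4 (valence 4) → 0 H
  atom 3: F (halogen, monovalent) → 0 H
  atom 4: F (halogen, monovalent) → 0 H
  atom 5: C, bond orders sum to 4 (valence 4) → 0 H
  atom 6: C, bond orders sum to 4 (valence 4) → 0 H
  atom 7: C, bond orders sum to 4 (valence 4) → 0 H
  atom 8: N, bond orders sum to 1 (valence 3) → 2 H
  atom 9: O, bond orders sum to 2 (valence 2) → 0 H
  atom 10: C, bond orders sum to 4 (valence 4) → 0 H
  atom 11: C, bond orders sum to 4 (valence 4) → 0 H
  atom 12: O, bond orders sum to 1 (valence 2) → 1 H
  atom 13: O, bond orders sum to 2 (valence 2) → 0 H
  atom 14: C, bond orders sum to 4 (valence 4) → 0 H
  atom 15: N, bond orders sum to 1 (valence 3) → 2 H
  atom 16: C, bond orders sum to 4 (valence 4) → 0 H
  atom 17: O, bond orders sum to 1 (valence 2) → 1 H
  atom 18: C, bond orders sum to 4 (valence 4) → 0 H
  atom 19: C, bond orders sum to 4 (valence 4) → 0 H
  atom 20: O, bond orders sum to 2 (valence 2) → 0 H
  atom 21: O, bond orders sum to 2 (valence 2) → 0 H
  atom 22: C, bond orders sum to 1 (valence 4) → 3 H
Totals → C:11, H:9, F:3, N:2, O:6.

C11H9F3N2O6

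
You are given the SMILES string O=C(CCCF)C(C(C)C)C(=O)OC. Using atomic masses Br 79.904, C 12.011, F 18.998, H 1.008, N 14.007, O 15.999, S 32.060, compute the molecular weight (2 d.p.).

204.24 g/mol

First, the molecular formula is C10H17FO3 (counting implicit H from valence).
  C: 10 × 12.011 = 120.110
  F: 1 × 18.998 = 18.998
  H: 17 × 1.008 = 17.136
  O: 3 × 15.999 = 47.997
Sum: 10×12.011 + 1×18.998 + 17×1.008 + 3×15.999 = 204.241 → 204.24 g/mol.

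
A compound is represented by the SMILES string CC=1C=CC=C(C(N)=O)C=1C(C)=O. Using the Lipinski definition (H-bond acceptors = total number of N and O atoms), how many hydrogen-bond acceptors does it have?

N atoms: 1; O atoms: 2.
Lipinski HBA = 1 + 2 = 3.

3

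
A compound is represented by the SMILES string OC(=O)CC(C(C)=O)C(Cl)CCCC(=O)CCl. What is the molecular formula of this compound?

Walk through each heavy atom and fill implicit hydrogens from standard valence (C 4, N 3, O 2, S 2, halogen 1):
  atom 1: O, bond orders sum to 1 (valence 2) → 1 H
  atom 2: C, bond orders sum to 4 (valence 4) → 0 H
  atom 3: O, bond orders sum to 2 (valence 2) → 0 H
  atom 4: C, bond orders sum to 2 (valence 4) → 2 H
  atom 5: C, bond orders sum to 3 (valence 4) → 1 H
  atom 6: C, bond orders sum to 4 (valence 4) → 0 H
  atom 7: C, bond orders sum to 1 (valence 4) → 3 H
  atom 8: O, bond orders sum to 2 (valence 2) → 0 H
  atom 9: C, bond orders sum to 3 (valence 4) → 1 H
  atom 10: Cl (halogen, monovalent) → 0 H
  atom 11: C, bond orders sum to 2 (valence 4) → 2 H
  atom 12: C, bond orders sum to 2 (valence 4) → 2 H
  atom 13: C, bond orders sum to 2 (valence 4) → 2 H
  atom 14: C, bond orders sum to 4 (valence 4) → 0 H
  atom 15: O, bond orders sum to 2 (valence 2) → 0 H
  atom 16: C, bond orders sum to 2 (valence 4) → 2 H
  atom 17: Cl (halogen, monovalent) → 0 H
Totals → C:11, H:16, Cl:2, O:4.
In Hill order: C11H16Cl2O4.

C11H16Cl2O4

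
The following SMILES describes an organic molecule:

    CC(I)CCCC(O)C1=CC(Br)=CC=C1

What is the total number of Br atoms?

Scan the SMILES for Br atoms (remember two-letter symbols like Cl and Br are single atoms).
Bromine count: 1.

1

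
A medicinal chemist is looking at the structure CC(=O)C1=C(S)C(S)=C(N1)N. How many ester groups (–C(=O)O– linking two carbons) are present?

Scan the SMILES for the ester motif — none present.
Groups that are present: 1 ketone, 1 primary amine, 2 thiol.

0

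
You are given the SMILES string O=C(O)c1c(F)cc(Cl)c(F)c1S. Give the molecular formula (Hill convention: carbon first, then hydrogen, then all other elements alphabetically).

Walk through each heavy atom and fill implicit hydrogens from standard valence (C 4, N 3, O 2, S 2, halogen 1); for lowercase aromatic atoms, an aromatic c carries 1 H when it has two neighbours and 0 H with three, and aromatic n carries 0 H:
  atom 1: O, bond orders sum to 2 (valence 2) → 0 H
  atom 2: C, bond orders sum to 4 (valence 4) → 0 H
  atom 3: O, bond orders sum to 1 (valence 2) → 1 H
  atom 4: aromatic c, 3 neighbours → 0 H
  atom 5: aromatic c, 3 neighbours → 0 H
  atom 6: F (halogen, monovalent) → 0 H
  atom 7: aromatic c, 2 neighbours → 1 H
  atom 8: aromatic c, 3 neighbours → 0 H
  atom 9: Cl (halogen, monovalent) → 0 H
  atom 10: aromatic c, 3 neighbours → 0 H
  atom 11: F (halogen, monovalent) → 0 H
  atom 12: aromatic c, 3 neighbours → 0 H
  atom 13: S, bond orders sum to 1 (valence 2) → 1 H
Totals → C:7, H:3, Cl:1, F:2, O:2, S:1.
In Hill order: C7H3ClF2O2S.

C7H3ClF2O2S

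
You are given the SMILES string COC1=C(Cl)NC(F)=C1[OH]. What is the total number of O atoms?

2

Scan the SMILES for O atoms (remember two-letter symbols like Cl and Br are single atoms).
Oxygen count: 2.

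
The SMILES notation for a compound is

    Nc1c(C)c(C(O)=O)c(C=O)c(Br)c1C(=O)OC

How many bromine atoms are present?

1

Scan the SMILES for Br atoms (remember two-letter symbols like Cl and Br are single atoms).
Bromine count: 1.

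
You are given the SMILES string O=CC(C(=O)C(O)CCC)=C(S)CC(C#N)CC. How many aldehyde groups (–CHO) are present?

The aldehyde motif appears at heavy-atom position 2 in the SMILES.
Other groups present: 1 alkene, 1 hydroxyl, 1 ketone, 1 nitrile, 1 thiol.
Aldehyde count: 1.

1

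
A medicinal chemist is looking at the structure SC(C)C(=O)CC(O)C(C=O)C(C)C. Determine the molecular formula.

C10H18O3S

Walk through each heavy atom and fill implicit hydrogens from standard valence (C 4, N 3, O 2, S 2, halogen 1):
  atom 1: S, bond orders sum to 1 (valence 2) → 1 H
  atom 2: C, bond orders sum to 3 (valence 4) → 1 H
  atom 3: C, bond orders sum to 1 (valence 4) → 3 H
  atom 4: C, bond orders sum to 4 (valence 4) → 0 H
  atom 5: O, bond orders sum to 2 (valence 2) → 0 H
  atom 6: C, bond orders sum to 2 (valence 4) → 2 H
  atom 7: C, bond orders sum to 3 (valence 4) → 1 H
  atom 8: O, bond orders sum to 1 (valence 2) → 1 H
  atom 9: C, bond orders sum to 3 (valence 4) → 1 H
  atom 10: C, bond orders sum to 3 (valence 4) → 1 H
  atom 11: O, bond orders sum to 2 (valence 2) → 0 H
  atom 12: C, bond orders sum to 3 (valence 4) → 1 H
  atom 13: C, bond orders sum to 1 (valence 4) → 3 H
  atom 14: C, bond orders sum to 1 (valence 4) → 3 H
Totals → C:10, H:18, O:3, S:1.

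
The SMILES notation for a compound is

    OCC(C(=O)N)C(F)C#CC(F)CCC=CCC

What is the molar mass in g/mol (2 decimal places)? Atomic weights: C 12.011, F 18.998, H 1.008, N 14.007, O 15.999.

259.30 g/mol

First, the molecular formula is C13H19F2NO2 (counting implicit H from valence).
  C: 13 × 12.011 = 156.143
  F: 2 × 18.998 = 37.996
  H: 19 × 1.008 = 19.152
  N: 1 × 14.007 = 14.007
  O: 2 × 15.999 = 31.998
Sum: 13×12.011 + 2×18.998 + 19×1.008 + 1×14.007 + 2×15.999 = 259.296 → 259.30 g/mol.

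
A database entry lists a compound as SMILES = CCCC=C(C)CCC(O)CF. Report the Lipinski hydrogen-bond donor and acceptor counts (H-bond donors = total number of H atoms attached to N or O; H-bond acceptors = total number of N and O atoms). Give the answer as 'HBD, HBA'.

1, 1

Donors: find every N or O and count the H atoms it carries.
  atom 10 (O): bond orders sum to 1 → 1 H
Lipinski HBD = 1.
Acceptors: N atoms = 0, O atoms = 1 → HBA = 1.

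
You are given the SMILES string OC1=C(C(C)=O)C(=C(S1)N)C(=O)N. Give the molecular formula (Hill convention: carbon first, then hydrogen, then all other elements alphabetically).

Walk through each heavy atom and fill implicit hydrogens from standard valence (C 4, N 3, O 2, S 2, halogen 1):
  atom 1: O, bond orders sum to 1 (valence 2) → 1 H
  atom 2: C, bond orders sum to 4 (valence 4) → 0 H
  atom 3: C, bond orders sum to 4 (valence 4) → 0 H
  atom 4: C, bond orders sum to 4 (valence 4) → 0 H
  atom 5: C, bond orders sum to 1 (valence 4) → 3 H
  atom 6: O, bond orders sum to 2 (valence 2) → 0 H
  atom 7: C, bond orders sum to 4 (valence 4) → 0 H
  atom 8: C, bond orders sum to 4 (valence 4) → 0 H
  atom 9: S, bond orders sum to 2 (valence 2) → 0 H
  atom 10: N, bond orders sum to 1 (valence 3) → 2 H
  atom 11: C, bond orders sum to 4 (valence 4) → 0 H
  atom 12: O, bond orders sum to 2 (valence 2) → 0 H
  atom 13: N, bond orders sum to 1 (valence 3) → 2 H
Totals → C:7, H:8, N:2, O:3, S:1.
In Hill order: C7H8N2O3S.

C7H8N2O3S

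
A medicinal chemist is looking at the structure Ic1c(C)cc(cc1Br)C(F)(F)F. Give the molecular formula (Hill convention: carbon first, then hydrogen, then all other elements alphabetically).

C8H5BrF3I

Walk through each heavy atom and fill implicit hydrogens from standard valence (C 4, N 3, O 2, S 2, halogen 1); for lowercase aromatic atoms, an aromatic c carries 1 H when it has two neighbours and 0 H with three, and aromatic n carries 0 H:
  atom 1: I (halogen, monovalent) → 0 H
  atom 2: aromatic c, 3 neighbours → 0 H
  atom 3: aromatic c, 3 neighbours → 0 H
  atom 4: C, bond orders sum to 1 (valence 4) → 3 H
  atom 5: aromatic c, 2 neighbours → 1 H
  atom 6: aromatic c, 3 neighbours → 0 H
  atom 7: aromatic c, 2 neighbours → 1 H
  atom 8: aromatic c, 3 neighbours → 0 H
  atom 9: Br (halogen, monovalent) → 0 H
  atom 10: C, bond orders sum to 4 (valence 4) → 0 H
  atom 11: F (halogen, monovalent) → 0 H
  atom 12: F (halogen, monovalent) → 0 H
  atom 13: F (halogen, monovalent) → 0 H
Totals → C:8, H:5, Br:1, F:3, I:1.
In Hill order: C8H5BrF3I.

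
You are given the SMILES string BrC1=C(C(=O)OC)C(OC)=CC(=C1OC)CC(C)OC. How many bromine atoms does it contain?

Scan the SMILES for Br atoms (remember two-letter symbols like Cl and Br are single atoms).
Bromine count: 1.

1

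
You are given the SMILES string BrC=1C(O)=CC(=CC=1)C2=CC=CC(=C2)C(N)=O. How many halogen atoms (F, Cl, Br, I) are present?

Halogen atoms appear at heavy-atom position 1 (1×Br).
Other groups present: 1 amide, 1 hydroxyl.
Halogen count: 1.

1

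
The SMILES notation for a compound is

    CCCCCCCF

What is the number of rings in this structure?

0

In SMILES, each pair of matching ring-closure digits denotes one ring-closing bond; the number of such bonds equals the number of independent rings.
Ring-closure bonds here: 0.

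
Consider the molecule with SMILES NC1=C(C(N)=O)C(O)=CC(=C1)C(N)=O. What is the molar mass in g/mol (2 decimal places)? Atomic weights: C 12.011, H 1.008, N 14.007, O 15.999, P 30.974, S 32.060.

First, the molecular formula is C8H9N3O3 (counting implicit H from valence).
  C: 8 × 12.011 = 96.088
  H: 9 × 1.008 = 9.072
  N: 3 × 14.007 = 42.021
  O: 3 × 15.999 = 47.997
Sum: 8×12.011 + 9×1.008 + 3×14.007 + 3×15.999 = 195.178 → 195.18 g/mol.

195.18 g/mol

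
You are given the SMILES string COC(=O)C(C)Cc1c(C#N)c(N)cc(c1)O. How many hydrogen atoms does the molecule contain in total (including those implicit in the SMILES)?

14

Walk through each heavy atom and fill implicit hydrogens from standard valence (C 4, N 3, O 2, S 2, halogen 1); for lowercase aromatic atoms, an aromatic c carries 1 H when it has two neighbours and 0 H with three, and aromatic n carries 0 H:
  atom 1: C, bond orders sum to 1 (valence 4) → 3 H
  atom 2: O, bond orders sum to 2 (valence 2) → 0 H
  atom 3: C, bond orders sum to 4 (valence 4) → 0 H
  atom 4: O, bond orders sum to 2 (valence 2) → 0 H
  atom 5: C, bond orders sum to 3 (valence 4) → 1 H
  atom 6: C, bond orders sum to 1 (valence 4) → 3 H
  atom 7: C, bond orders sum to 2 (valence 4) → 2 H
  atom 8: aromatic c, 3 neighbours → 0 H
  atom 9: aromatic c, 3 neighbours → 0 H
  atom 10: C, bond orders sum to 4 (valence 4) → 0 H
  atom 11: N, bond orders sum to 3 (valence 3) → 0 H
  atom 12: aromatic c, 3 neighbours → 0 H
  atom 13: N, bond orders sum to 1 (valence 3) → 2 H
  atom 14: aromatic c, 2 neighbours → 1 H
  atom 15: aromatic c, 3 neighbours → 0 H
  atom 16: aromatic c, 2 neighbours → 1 H
  atom 17: O, bond orders sum to 1 (valence 2) → 1 H
Total hydrogens: 14.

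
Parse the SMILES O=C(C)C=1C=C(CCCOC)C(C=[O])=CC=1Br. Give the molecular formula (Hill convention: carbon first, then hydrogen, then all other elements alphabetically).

C13H15BrO3

Walk through each heavy atom and fill implicit hydrogens from standard valence (C 4, N 3, O 2, S 2, halogen 1):
  atom 1: O, bond orders sum to 2 (valence 2) → 0 H
  atom 2: C, bond orders sum to 4 (valence 4) → 0 H
  atom 3: C, bond orders sum to 1 (valence 4) → 3 H
  atom 4: C, bond orders sum to 4 (valence 4) → 0 H
  atom 5: C, bond orders sum to 3 (valence 4) → 1 H
  atom 6: C, bond orders sum to 4 (valence 4) → 0 H
  atom 7: C, bond orders sum to 2 (valence 4) → 2 H
  atom 8: C, bond orders sum to 2 (valence 4) → 2 H
  atom 9: C, bond orders sum to 2 (valence 4) → 2 H
  atom 10: O, bond orders sum to 2 (valence 2) → 0 H
  atom 11: C, bond orders sum to 1 (valence 4) → 3 H
  atom 12: C, bond orders sum to 4 (valence 4) → 0 H
  atom 13: C, bond orders sum to 3 (valence 4) → 1 H
  atom 14: O with explicit H count 0
  atom 15: C, bond orders sum to 3 (valence 4) → 1 H
  atom 16: C, bond orders sum to 4 (valence 4) → 0 H
  atom 17: Br (halogen, monovalent) → 0 H
Totals → C:13, H:15, Br:1, O:3.
In Hill order: C13H15BrO3.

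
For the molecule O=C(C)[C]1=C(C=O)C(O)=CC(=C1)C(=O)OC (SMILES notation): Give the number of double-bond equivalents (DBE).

7

Degree of unsaturation = (number of rings) + (number of π bonds).
Ring closures in the SMILES: 1.
π bonds: 6 double bonds (each 1 DoU) → 6 DoU from unsaturation.
Total DoU = 1 + 6 = 7.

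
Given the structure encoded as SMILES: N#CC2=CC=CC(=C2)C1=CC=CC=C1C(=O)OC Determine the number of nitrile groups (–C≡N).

1

The nitrile motif appears at heavy-atom position 2 in the SMILES.
Other groups present: 1 ester.
Nitrile count: 1.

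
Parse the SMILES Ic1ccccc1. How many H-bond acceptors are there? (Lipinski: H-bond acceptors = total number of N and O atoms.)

N atoms: 0; O atoms: 0.
Lipinski HBA = 0 + 0 = 0.

0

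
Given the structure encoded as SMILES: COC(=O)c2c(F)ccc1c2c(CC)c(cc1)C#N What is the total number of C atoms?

15

Count every carbon token in the SMILES (each C, including those in ring-closure positions and inside branches).
Carbon count: 15.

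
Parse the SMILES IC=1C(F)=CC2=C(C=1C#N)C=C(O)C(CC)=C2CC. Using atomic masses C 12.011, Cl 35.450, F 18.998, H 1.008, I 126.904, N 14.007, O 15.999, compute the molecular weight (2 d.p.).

First, the molecular formula is C15H13FINO (counting implicit H from valence).
  C: 15 × 12.011 = 180.165
  F: 1 × 18.998 = 18.998
  H: 13 × 1.008 = 13.104
  I: 1 × 126.904 = 126.904
  N: 1 × 14.007 = 14.007
  O: 1 × 15.999 = 15.999
Sum: 15×12.011 + 1×18.998 + 13×1.008 + 1×126.904 + 1×14.007 + 1×15.999 = 369.177 → 369.18 g/mol.

369.18 g/mol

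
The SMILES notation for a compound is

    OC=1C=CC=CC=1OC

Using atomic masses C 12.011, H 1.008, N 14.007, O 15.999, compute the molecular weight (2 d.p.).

First, the molecular formula is C7H8O2 (counting implicit H from valence).
  C: 7 × 12.011 = 84.077
  H: 8 × 1.008 = 8.064
  O: 2 × 15.999 = 31.998
Sum: 7×12.011 + 8×1.008 + 2×15.999 = 124.139 → 124.14 g/mol.

124.14 g/mol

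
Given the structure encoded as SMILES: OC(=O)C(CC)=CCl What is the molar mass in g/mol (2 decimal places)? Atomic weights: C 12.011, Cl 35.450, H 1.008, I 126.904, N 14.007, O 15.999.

First, the molecular formula is C5H7ClO2 (counting implicit H from valence).
  C: 5 × 12.011 = 60.055
  Cl: 1 × 35.450 = 35.450
  H: 7 × 1.008 = 7.056
  O: 2 × 15.999 = 31.998
Sum: 5×12.011 + 1×35.450 + 7×1.008 + 2×15.999 = 134.559 → 134.56 g/mol.

134.56 g/mol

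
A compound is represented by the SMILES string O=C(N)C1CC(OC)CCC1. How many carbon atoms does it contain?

Count every carbon token in the SMILES (each C, including those in ring-closure positions and inside branches).
Carbon count: 8.

8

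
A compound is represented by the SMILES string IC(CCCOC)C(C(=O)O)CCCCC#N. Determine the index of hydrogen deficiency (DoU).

Molecular formula: C12H20INO3.
DoU = (2C + 2 + N − H − X) / 2, where X is the halogen count and O/S are ignored.
    = (2·12 + 2 + 1 − 20 − 1) / 2 = 6 / 2 = 3.

3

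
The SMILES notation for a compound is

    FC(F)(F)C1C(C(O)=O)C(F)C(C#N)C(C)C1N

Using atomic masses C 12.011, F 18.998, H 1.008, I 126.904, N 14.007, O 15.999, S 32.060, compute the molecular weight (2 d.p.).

268.21 g/mol

First, the molecular formula is C10H12F4N2O2 (counting implicit H from valence).
  C: 10 × 12.011 = 120.110
  F: 4 × 18.998 = 75.992
  H: 12 × 1.008 = 12.096
  N: 2 × 14.007 = 28.014
  O: 2 × 15.999 = 31.998
Sum: 10×12.011 + 4×18.998 + 12×1.008 + 2×14.007 + 2×15.999 = 268.210 → 268.21 g/mol.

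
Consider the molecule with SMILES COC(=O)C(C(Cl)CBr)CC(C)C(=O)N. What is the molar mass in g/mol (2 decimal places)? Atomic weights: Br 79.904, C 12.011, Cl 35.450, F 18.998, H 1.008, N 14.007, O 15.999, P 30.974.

First, the molecular formula is C9H15BrClNO3 (counting implicit H from valence).
  Br: 1 × 79.904 = 79.904
  C: 9 × 12.011 = 108.099
  Cl: 1 × 35.450 = 35.450
  H: 15 × 1.008 = 15.120
  N: 1 × 14.007 = 14.007
  O: 3 × 15.999 = 47.997
Sum: 1×79.904 + 9×12.011 + 1×35.450 + 15×1.008 + 1×14.007 + 3×15.999 = 300.577 → 300.58 g/mol.

300.58 g/mol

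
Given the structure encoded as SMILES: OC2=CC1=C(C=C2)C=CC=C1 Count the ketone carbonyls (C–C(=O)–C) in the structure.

0

Scan the SMILES for the ketone motif — none present.
Groups that are present: 1 hydroxyl.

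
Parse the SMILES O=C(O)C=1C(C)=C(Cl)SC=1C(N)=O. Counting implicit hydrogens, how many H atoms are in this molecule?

Walk through each heavy atom and fill implicit hydrogens from standard valence (C 4, N 3, O 2, S 2, halogen 1):
  atom 1: O, bond orders sum to 2 (valence 2) → 0 H
  atom 2: C, bond orders sum to 4 (valence 4) → 0 H
  atom 3: O, bond orders sum to 1 (valence 2) → 1 H
  atom 4: C, bond orders sum to 4 (valence 4) → 0 H
  atom 5: C, bond orders sum to 4 (valence 4) → 0 H
  atom 6: C, bond orders sum to 1 (valence 4) → 3 H
  atom 7: C, bond orders sum to 4 (valence 4) → 0 H
  atom 8: Cl (halogen, monovalent) → 0 H
  atom 9: S, bond orders sum to 2 (valence 2) → 0 H
  atom 10: C, bond orders sum to 4 (valence 4) → 0 H
  atom 11: C, bond orders sum to 4 (valence 4) → 0 H
  atom 12: N, bond orders sum to 1 (valence 3) → 2 H
  atom 13: O, bond orders sum to 2 (valence 2) → 0 H
Total hydrogens: 6.

6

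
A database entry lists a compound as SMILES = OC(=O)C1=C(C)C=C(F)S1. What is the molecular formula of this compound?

C6H5FO2S

Walk through each heavy atom and fill implicit hydrogens from standard valence (C 4, N 3, O 2, S 2, halogen 1):
  atom 1: O, bond orders sum to 1 (valence 2) → 1 H
  atom 2: C, bond orders sum to 4 (valence 4) → 0 H
  atom 3: O, bond orders sum to 2 (valence 2) → 0 H
  atom 4: C, bond orders sum to 4 (valence 4) → 0 H
  atom 5: C, bond orders sum to 4 (valence 4) → 0 H
  atom 6: C, bond orders sum to 1 (valence 4) → 3 H
  atom 7: C, bond orders sum to 3 (valence 4) → 1 H
  atom 8: C, bond orders sum to 4 (valence 4) → 0 H
  atom 9: F (halogen, monovalent) → 0 H
  atom 10: S, bond orders sum to 2 (valence 2) → 0 H
Totals → C:6, H:5, F:1, O:2, S:1.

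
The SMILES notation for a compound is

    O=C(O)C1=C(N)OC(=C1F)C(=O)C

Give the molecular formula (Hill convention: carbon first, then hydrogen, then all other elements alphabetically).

C7H6FNO4

Walk through each heavy atom and fill implicit hydrogens from standard valence (C 4, N 3, O 2, S 2, halogen 1):
  atom 1: O, bond orders sum to 2 (valence 2) → 0 H
  atom 2: C, bond orders sum to 4 (valence 4) → 0 H
  atom 3: O, bond orders sum to 1 (valence 2) → 1 H
  atom 4: C, bond orders sum to 4 (valence 4) → 0 H
  atom 5: C, bond orders sum to 4 (valence 4) → 0 H
  atom 6: N, bond orders sum to 1 (valence 3) → 2 H
  atom 7: O, bond orders sum to 2 (valence 2) → 0 H
  atom 8: C, bond orders sum to 4 (valence 4) → 0 H
  atom 9: C, bond orders sum to 4 (valence 4) → 0 H
  atom 10: F (halogen, monovalent) → 0 H
  atom 11: C, bond orders sum to 4 (valence 4) → 0 H
  atom 12: O, bond orders sum to 2 (valence 2) → 0 H
  atom 13: C, bond orders sum to 1 (valence 4) → 3 H
Totals → C:7, H:6, F:1, N:1, O:4.
In Hill order: C7H6FNO4.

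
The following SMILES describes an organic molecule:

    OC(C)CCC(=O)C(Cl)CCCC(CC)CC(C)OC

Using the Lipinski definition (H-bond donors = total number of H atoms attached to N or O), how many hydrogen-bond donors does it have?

1

Donors: find every N or O and count the H atoms it carries.
  atom 1 (O): bond orders sum to 1 → 1 H
  atom 7 (O): bond orders sum to 2 → 0 H
  atom 19 (O): bond orders sum to 2 → 0 H
Lipinski HBD = 1.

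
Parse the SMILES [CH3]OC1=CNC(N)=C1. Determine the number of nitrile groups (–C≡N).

Scan the SMILES for the nitrile motif — none present.
Groups that are present: 1 ether, 1 primary amine.

0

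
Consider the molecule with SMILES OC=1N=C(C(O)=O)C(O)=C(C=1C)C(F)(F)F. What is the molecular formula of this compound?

C8H6F3NO4

Walk through each heavy atom and fill implicit hydrogens from standard valence (C 4, N 3, O 2, S 2, halogen 1):
  atom 1: O, bond orders sum to 1 (valence 2) → 1 H
  atom 2: C, bond orders sum to 4 (valence 4) → 0 H
  atom 3: N, bond orders sum to 3 (valence 3) → 0 H
  atom 4: C, bond orders sum to 4 (valence 4) → 0 H
  atom 5: C, bond orders sum to 4 (valence 4) → 0 H
  atom 6: O, bond orders sum to 1 (valence 2) → 1 H
  atom 7: O, bond orders sum to 2 (valence 2) → 0 H
  atom 8: C, bond orders sum to 4 (valence 4) → 0 H
  atom 9: O, bond orders sum to 1 (valence 2) → 1 H
  atom 10: C, bond orders sum to 4 (valence 4) → 0 H
  atom 11: C, bond orders sum to 4 (valence 4) → 0 H
  atom 12: C, bond orders sum to 1 (valence 4) → 3 H
  atom 13: C, bond orders sum to 4 (valence 4) → 0 H
  atom 14: F (halogen, monovalent) → 0 H
  atom 15: F (halogen, monovalent) → 0 H
  atom 16: F (halogen, monovalent) → 0 H
Totals → C:8, H:6, F:3, N:1, O:4.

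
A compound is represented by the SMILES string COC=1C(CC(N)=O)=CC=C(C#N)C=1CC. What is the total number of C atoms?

12

Count every carbon token in the SMILES (each C, including those in ring-closure positions and inside branches).
Carbon count: 12.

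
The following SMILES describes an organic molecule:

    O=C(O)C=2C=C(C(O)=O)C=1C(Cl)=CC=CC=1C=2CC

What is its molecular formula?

Walk through each heavy atom and fill implicit hydrogens from standard valence (C 4, N 3, O 2, S 2, halogen 1):
  atom 1: O, bond orders sum to 2 (valence 2) → 0 H
  atom 2: C, bond orders sum to 4 (valence 4) → 0 H
  atom 3: O, bond orders sum to 1 (valence 2) → 1 H
  atom 4: C, bond orders sum to 4 (valence 4) → 0 H
  atom 5: C, bond orders sum to 3 (valence 4) → 1 H
  atom 6: C, bond orders sum to 4 (valence 4) → 0 H
  atom 7: C, bond orders sum to 4 (valence 4) → 0 H
  atom 8: O, bond orders sum to 1 (valence 2) → 1 H
  atom 9: O, bond orders sum to 2 (valence 2) → 0 H
  atom 10: C, bond orders sum to 4 (valence 4) → 0 H
  atom 11: C, bond orders sum to 4 (valence 4) → 0 H
  atom 12: Cl (halogen, monovalent) → 0 H
  atom 13: C, bond orders sum to 3 (valence 4) → 1 H
  atom 14: C, bond orders sum to 3 (valence 4) → 1 H
  atom 15: C, bond orders sum to 3 (valence 4) → 1 H
  atom 16: C, bond orders sum to 4 (valence 4) → 0 H
  atom 17: C, bond orders sum to 4 (valence 4) → 0 H
  atom 18: C, bond orders sum to 2 (valence 4) → 2 H
  atom 19: C, bond orders sum to 1 (valence 4) → 3 H
Totals → C:14, H:11, Cl:1, O:4.

C14H11ClO4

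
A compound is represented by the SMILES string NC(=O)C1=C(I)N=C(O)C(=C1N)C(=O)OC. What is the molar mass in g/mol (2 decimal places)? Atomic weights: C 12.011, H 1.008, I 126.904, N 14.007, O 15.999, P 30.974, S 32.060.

337.07 g/mol

First, the molecular formula is C8H8IN3O4 (counting implicit H from valence).
  C: 8 × 12.011 = 96.088
  H: 8 × 1.008 = 8.064
  I: 1 × 126.904 = 126.904
  N: 3 × 14.007 = 42.021
  O: 4 × 15.999 = 63.996
Sum: 8×12.011 + 8×1.008 + 1×126.904 + 3×14.007 + 4×15.999 = 337.073 → 337.07 g/mol.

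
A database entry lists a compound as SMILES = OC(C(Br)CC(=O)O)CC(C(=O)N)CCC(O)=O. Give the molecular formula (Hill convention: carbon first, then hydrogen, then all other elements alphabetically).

Walk through each heavy atom and fill implicit hydrogens from standard valence (C 4, N 3, O 2, S 2, halogen 1):
  atom 1: O, bond orders sum to 1 (valence 2) → 1 H
  atom 2: C, bond orders sum to 3 (valence 4) → 1 H
  atom 3: C, bond orders sum to 3 (valence 4) → 1 H
  atom 4: Br (halogen, monovalent) → 0 H
  atom 5: C, bond orders sum to 2 (valence 4) → 2 H
  atom 6: C, bond orders sum to 4 (valence 4) → 0 H
  atom 7: O, bond orders sum to 2 (valence 2) → 0 H
  atom 8: O, bond orders sum to 1 (valence 2) → 1 H
  atom 9: C, bond orders sum to 2 (valence 4) → 2 H
  atom 10: C, bond orders sum to 3 (valence 4) → 1 H
  atom 11: C, bond orders sum to 4 (valence 4) → 0 H
  atom 12: O, bond orders sum to 2 (valence 2) → 0 H
  atom 13: N, bond orders sum to 1 (valence 3) → 2 H
  atom 14: C, bond orders sum to 2 (valence 4) → 2 H
  atom 15: C, bond orders sum to 2 (valence 4) → 2 H
  atom 16: C, bond orders sum to 4 (valence 4) → 0 H
  atom 17: O, bond orders sum to 1 (valence 2) → 1 H
  atom 18: O, bond orders sum to 2 (valence 2) → 0 H
Totals → C:10, H:16, Br:1, N:1, O:6.

C10H16BrNO6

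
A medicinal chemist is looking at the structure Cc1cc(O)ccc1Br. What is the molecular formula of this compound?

Walk through each heavy atom and fill implicit hydrogens from standard valence (C 4, N 3, O 2, S 2, halogen 1); for lowercase aromatic atoms, an aromatic c carries 1 H when it has two neighbours and 0 H with three, and aromatic n carries 0 H:
  atom 1: C, bond orders sum to 1 (valence 4) → 3 H
  atom 2: aromatic c, 3 neighbours → 0 H
  atom 3: aromatic c, 2 neighbours → 1 H
  atom 4: aromatic c, 3 neighbours → 0 H
  atom 5: O, bond orders sum to 1 (valence 2) → 1 H
  atom 6: aromatic c, 2 neighbours → 1 H
  atom 7: aromatic c, 2 neighbours → 1 H
  atom 8: aromatic c, 3 neighbours → 0 H
  atom 9: Br (halogen, monovalent) → 0 H
Totals → C:7, H:7, Br:1, O:1.
In Hill order: C7H7BrO.

C7H7BrO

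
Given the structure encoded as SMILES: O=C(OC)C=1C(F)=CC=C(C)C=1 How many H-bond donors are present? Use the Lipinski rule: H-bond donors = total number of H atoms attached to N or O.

0

Donors: find every N or O and count the H atoms it carries.
  atom 1 (O): bond orders sum to 2 → 0 H
  atom 3 (O): bond orders sum to 2 → 0 H
Lipinski HBD = 0.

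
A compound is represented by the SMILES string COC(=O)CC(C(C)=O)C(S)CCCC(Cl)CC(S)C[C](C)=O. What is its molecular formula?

C16H27ClO4S2

Walk through each heavy atom and fill implicit hydrogens from standard valence (C 4, N 3, O 2, S 2, halogen 1):
  atom 1: C, bond orders sum to 1 (valence 4) → 3 H
  atom 2: O, bond orders sum to 2 (valence 2) → 0 H
  atom 3: C, bond orders sum to 4 (valence 4) → 0 H
  atom 4: O, bond orders sum to 2 (valence 2) → 0 H
  atom 5: C, bond orders sum to 2 (valence 4) → 2 H
  atom 6: C, bond orders sum to 3 (valence 4) → 1 H
  atom 7: C, bond orders sum to 4 (valence 4) → 0 H
  atom 8: C, bond orders sum to 1 (valence 4) → 3 H
  atom 9: O, bond orders sum to 2 (valence 2) → 0 H
  atom 10: C, bond orders sum to 3 (valence 4) → 1 H
  atom 11: S, bond orders sum to 1 (valence 2) → 1 H
  atom 12: C, bond orders sum to 2 (valence 4) → 2 H
  atom 13: C, bond orders sum to 2 (valence 4) → 2 H
  atom 14: C, bond orders sum to 2 (valence 4) → 2 H
  atom 15: C, bond orders sum to 3 (valence 4) → 1 H
  atom 16: Cl (halogen, monovalent) → 0 H
  atom 17: C, bond orders sum to 2 (valence 4) → 2 H
  atom 18: C, bond orders sum to 3 (valence 4) → 1 H
  atom 19: S, bond orders sum to 1 (valence 2) → 1 H
  atom 20: C, bond orders sum to 2 (valence 4) → 2 H
  atom 21: C with explicit H count 0
  atom 22: C, bond orders sum to 1 (valence 4) → 3 H
  atom 23: O, bond orders sum to 2 (valence 2) → 0 H
Totals → C:16, H:27, Cl:1, O:4, S:2.
In Hill order: C16H27ClO4S2.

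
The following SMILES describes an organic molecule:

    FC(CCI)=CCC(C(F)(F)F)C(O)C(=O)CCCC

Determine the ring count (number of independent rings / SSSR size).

0

In SMILES, each pair of matching ring-closure digits denotes one ring-closing bond; the number of such bonds equals the number of independent rings.
Ring-closure bonds here: 0.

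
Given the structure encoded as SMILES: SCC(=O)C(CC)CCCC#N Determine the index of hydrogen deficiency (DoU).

Degree of unsaturation = (number of rings) + (number of π bonds).
Ring closures in the SMILES: 0.
π bonds: 1 double bond (each 1 DoU), 1 triple bond (each 2 DoU) → 3 DoU from unsaturation.
Total DoU = 0 + 3 = 3.

3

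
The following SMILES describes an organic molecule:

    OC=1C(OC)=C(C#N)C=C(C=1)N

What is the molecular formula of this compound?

C8H8N2O2

Walk through each heavy atom and fill implicit hydrogens from standard valence (C 4, N 3, O 2, S 2, halogen 1):
  atom 1: O, bond orders sum to 1 (valence 2) → 1 H
  atom 2: C, bond orders sum to 4 (valence 4) → 0 H
  atom 3: C, bond orders sum to 4 (valence 4) → 0 H
  atom 4: O, bond orders sum to 2 (valence 2) → 0 H
  atom 5: C, bond orders sum to 1 (valence 4) → 3 H
  atom 6: C, bond orders sum to 4 (valence 4) → 0 H
  atom 7: C, bond orders sum to 4 (valence 4) → 0 H
  atom 8: N, bond orders sum to 3 (valence 3) → 0 H
  atom 9: C, bond orders sum to 3 (valence 4) → 1 H
  atom 10: C, bond orders sum to 4 (valence 4) → 0 H
  atom 11: C, bond orders sum to 3 (valence 4) → 1 H
  atom 12: N, bond orders sum to 1 (valence 3) → 2 H
Totals → C:8, H:8, N:2, O:2.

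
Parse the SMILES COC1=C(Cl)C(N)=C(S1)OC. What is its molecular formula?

Walk through each heavy atom and fill implicit hydrogens from standard valence (C 4, N 3, O 2, S 2, halogen 1):
  atom 1: C, bond orders sum to 1 (valence 4) → 3 H
  atom 2: O, bond orders sum to 2 (valence 2) → 0 H
  atom 3: C, bond orders sum to 4 (valence 4) → 0 H
  atom 4: C, bond orders sum to 4 (valence 4) → 0 H
  atom 5: Cl (halogen, monovalent) → 0 H
  atom 6: C, bond orders sum to 4 (valence 4) → 0 H
  atom 7: N, bond orders sum to 1 (valence 3) → 2 H
  atom 8: C, bond orders sum to 4 (valence 4) → 0 H
  atom 9: S, bond orders sum to 2 (valence 2) → 0 H
  atom 10: O, bond orders sum to 2 (valence 2) → 0 H
  atom 11: C, bond orders sum to 1 (valence 4) → 3 H
Totals → C:6, H:8, Cl:1, N:1, O:2, S:1.
In Hill order: C6H8ClNO2S.

C6H8ClNO2S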